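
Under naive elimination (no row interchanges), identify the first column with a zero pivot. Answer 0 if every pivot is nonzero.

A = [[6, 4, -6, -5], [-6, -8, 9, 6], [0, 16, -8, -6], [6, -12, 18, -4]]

Naive forward elimination:
R2 <- R2 - (-1)*R1:  [  0  -4   3   1 ]
R4 <- R4 - (1)*R1:  [   0  -16   24    1 ]
R3 <- R3 - (-4)*R2:  [  0   0   4  -2 ]
R4 <- R4 - (4)*R2:  [  0   0  12  -3 ]
R4 <- R4 - (3)*R3:  [ 0  0  0  3 ]
All pivots nonzero; naive elimination completes without hitting a zero pivot.

first zero-pivot column = 0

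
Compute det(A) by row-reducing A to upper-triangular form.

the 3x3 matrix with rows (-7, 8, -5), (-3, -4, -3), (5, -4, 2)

Forward elimination:
R2 <- R2 - (3/7)*R1:  [     0  -52/7   -6/7 ]
R3 <- R3 - (-5/7)*R1:  [     0   12/7  -11/7 ]
R3 <- R3 - (-3/13)*R2:  [      0       0  -23/13 ]
Upper-triangular form:
[ -7      8      -5 ]
[  0  -52/7    -6/7 ]
[  0      0  -23/13 ]
det(A) = (-1)^0 * (-7) * (-52/7) * (-23/13) = -92  (0 row swaps -> sign +1)

det(A) = -92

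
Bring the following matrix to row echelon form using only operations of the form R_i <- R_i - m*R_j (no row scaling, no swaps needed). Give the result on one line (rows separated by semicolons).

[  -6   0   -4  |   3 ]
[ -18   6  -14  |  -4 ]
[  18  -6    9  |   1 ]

Forward elimination:
R2 <- R2 - (3)*R1:  [   0    6   -2  -13 ]
R3 <- R3 - (-3)*R1:  [  0  -6  -3  10 ]
R3 <- R3 - (-1)*R2:  [  0   0  -5  -3 ]
Row echelon form:
[ -6  0  -4  |    3 ]
[  0  6  -2  |  -13 ]
[  0  0  -5  |   -3 ]

REF = [-6 0 -4 3; 0 6 -2 -13; 0 0 -5 -3]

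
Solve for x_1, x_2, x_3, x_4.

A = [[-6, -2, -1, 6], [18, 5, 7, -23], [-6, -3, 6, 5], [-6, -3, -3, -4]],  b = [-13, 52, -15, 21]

Forward elimination on [A|b]:
R2 <- R2 - (-3)*R1:  [  0  -1   4  -5  13 ]
R3 <- R3 - (1)*R1:  [  0  -1   7  -1  -2 ]
R4 <- R4 - (1)*R1:  [   0   -1   -2  -10   34 ]
R3 <- R3 - (1)*R2:  [   0    0    3    4  -15 ]
R4 <- R4 - (1)*R2:  [  0   0  -6  -5  21 ]
R4 <- R4 - (-2)*R3:  [  0   0   0   3  -9 ]
Row echelon form:
[ -6  -2  -1   6  |  -13 ]
[  0  -1   4  -5  |   13 ]
[  0   0   3   4  |  -15 ]
[  0   0   0   3  |   -9 ]
Back-substitution:
x_4 = (-9) / 3 = -3
x_3 = (-15 - (4)*(-3)) / 3 = -1
x_2 = (13 - (4)*(-1) - (-5)*(-3)) / -1 = -2
x_1 = (-13 - (-2)*(-2) - (-1)*(-1) - (6)*(-3)) / -6 = 0

(0, -2, -1, -3)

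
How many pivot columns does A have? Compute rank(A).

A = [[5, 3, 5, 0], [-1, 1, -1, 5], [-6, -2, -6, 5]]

rank(A) = 2

Row reduction:
R2 <- R2 - (-1/5)*R1:  [   0  8/5    0    5 ]
R3 <- R3 - (-6/5)*R1:  [   0  8/5    0    5 ]
R3 <- R3 - (1)*R2:  [ 0  0  0  0 ]
Row echelon form:
[ 5    3  5  0 ]
[ 0  8/5  0  5 ]
[ 0    0  0  0 ]
Nonzero rows / pivot columns: 2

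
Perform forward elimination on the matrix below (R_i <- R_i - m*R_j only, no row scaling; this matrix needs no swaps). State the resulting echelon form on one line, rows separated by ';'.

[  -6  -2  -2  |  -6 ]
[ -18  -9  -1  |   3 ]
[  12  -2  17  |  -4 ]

Forward elimination:
R2 <- R2 - (3)*R1:  [  0  -3   5  21 ]
R3 <- R3 - (-2)*R1:  [   0   -6   13  -16 ]
R3 <- R3 - (2)*R2:  [   0    0    3  -58 ]
Row echelon form:
[ -6  -2  -2  |   -6 ]
[  0  -3   5  |   21 ]
[  0   0   3  |  -58 ]

REF = [-6 -2 -2 -6; 0 -3 5 21; 0 0 3 -58]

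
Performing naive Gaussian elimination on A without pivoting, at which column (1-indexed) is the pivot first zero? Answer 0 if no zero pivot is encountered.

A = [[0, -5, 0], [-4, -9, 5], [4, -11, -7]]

Naive forward elimination:
Pivot entry (1,1) is zero but row 2 has -4 in column 1 -> naive elimination stops; a row interchange (e.g. R1 <-> R2) would be required here.

first zero-pivot column = 1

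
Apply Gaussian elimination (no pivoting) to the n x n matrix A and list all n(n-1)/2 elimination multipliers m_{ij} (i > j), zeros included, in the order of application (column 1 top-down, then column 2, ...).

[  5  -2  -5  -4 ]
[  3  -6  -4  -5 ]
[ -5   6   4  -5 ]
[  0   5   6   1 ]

Forward elimination:
R2 <- R2 - (3/5)*R1:  [     0  -24/5     -1  -13/5 ]
R3 <- R3 - (-1)*R1:  [  0   4  -1  -9 ]
R4: entry in column 1 is already 0 -> m_{41} = 0 (no row operation needed)
R3 <- R3 - (-5/6)*R2:  [     0      0  -11/6  -67/6 ]
R4 <- R4 - (-25/24)*R2:  [      0       0  119/24  -41/24 ]
R4 <- R4 - (-119/44)*R3:  [       0        0        0  -351/11 ]
Multipliers (in order of application): m_{21} = 3/5, m_{31} = -1, m_{41} = 0, m_{32} = -5/6, m_{42} = -25/24, m_{43} = -119/44

multipliers: 3/5, -1, 0, -5/6, -25/24, -119/44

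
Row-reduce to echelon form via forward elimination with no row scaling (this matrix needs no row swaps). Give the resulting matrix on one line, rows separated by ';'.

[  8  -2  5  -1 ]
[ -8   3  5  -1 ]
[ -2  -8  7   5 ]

REF = [8 -2 5 -1; 0 1 10 -2; 0 0 373/4 -49/4]

Forward elimination:
R2 <- R2 - (-1)*R1:  [  0   1  10  -2 ]
R3 <- R3 - (-1/4)*R1:  [     0  -17/2   33/4   19/4 ]
R3 <- R3 - (-17/2)*R2:  [     0      0  373/4  -49/4 ]
Row echelon form:
[ 8  -2      5     -1 ]
[ 0   1     10     -2 ]
[ 0   0  373/4  -49/4 ]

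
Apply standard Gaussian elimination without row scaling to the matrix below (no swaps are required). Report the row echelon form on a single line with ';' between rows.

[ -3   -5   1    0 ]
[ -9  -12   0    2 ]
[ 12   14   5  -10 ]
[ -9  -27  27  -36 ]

REF = [-3 -5 1 0; 0 3 -3 2; 0 0 3 -6; 0 0 0 -4]

Forward elimination:
R2 <- R2 - (3)*R1:  [  0   3  -3   2 ]
R3 <- R3 - (-4)*R1:  [   0   -6    9  -10 ]
R4 <- R4 - (3)*R1:  [   0  -12   24  -36 ]
R3 <- R3 - (-2)*R2:  [  0   0   3  -6 ]
R4 <- R4 - (-4)*R2:  [   0    0   12  -28 ]
R4 <- R4 - (4)*R3:  [  0   0   0  -4 ]
Row echelon form:
[ -3  -5   1   0 ]
[  0   3  -3   2 ]
[  0   0   3  -6 ]
[  0   0   0  -4 ]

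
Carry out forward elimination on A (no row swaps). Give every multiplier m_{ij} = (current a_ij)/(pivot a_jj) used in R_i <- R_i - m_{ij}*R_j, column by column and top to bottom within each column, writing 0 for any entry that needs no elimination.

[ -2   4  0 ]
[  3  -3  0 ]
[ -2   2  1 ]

Forward elimination:
R2 <- R2 - (-3/2)*R1:  [ 0  3  0 ]
R3 <- R3 - (1)*R1:  [  0  -2   1 ]
R3 <- R3 - (-2/3)*R2:  [ 0  0  1 ]
Multipliers (in order of application): m_{21} = -3/2, m_{31} = 1, m_{32} = -2/3

multipliers: -3/2, 1, -2/3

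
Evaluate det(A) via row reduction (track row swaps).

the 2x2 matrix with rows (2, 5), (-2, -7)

Forward elimination:
R2 <- R2 - (-1)*R1:  [  0  -2 ]
Upper-triangular form:
[ 2   5 ]
[ 0  -2 ]
det(A) = (-1)^0 * (2) * (-2) = -4  (0 row swaps -> sign +1)

det(A) = -4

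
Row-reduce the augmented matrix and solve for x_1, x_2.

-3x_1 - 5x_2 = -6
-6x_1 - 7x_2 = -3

Forward elimination on [A|b]:
R2 <- R2 - (2)*R1:  [ 0  3  9 ]
Row echelon form:
[ -3  -5  |  -6 ]
[  0   3  |   9 ]
Back-substitution:
x_2 = (9) / 3 = 3
x_1 = (-6 - (-5)*(3)) / -3 = -3

(-3, 3)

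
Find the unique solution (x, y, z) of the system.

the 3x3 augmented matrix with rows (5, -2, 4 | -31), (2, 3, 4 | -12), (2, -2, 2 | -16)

Forward elimination on [A|b]:
R2 <- R2 - (2/5)*R1:  [    0  19/5  12/5   2/5 ]
R3 <- R3 - (2/5)*R1:  [     0   -6/5    2/5  -18/5 ]
R3 <- R3 - (-6/19)*R2:  [      0       0   22/19  -66/19 ]
Row echelon form:
[ 5    -2      4  |     -31 ]
[ 0  19/5   12/5  |     2/5 ]
[ 0     0  22/19  |  -66/19 ]
Back-substitution:
z = (-66/19) / (22/19) = -3
y = (2/5 - (12/5)*(-3)) / (19/5) = 2
x = (-31 - (-2)*(2) - (4)*(-3)) / 5 = -3

(-3, 2, -3)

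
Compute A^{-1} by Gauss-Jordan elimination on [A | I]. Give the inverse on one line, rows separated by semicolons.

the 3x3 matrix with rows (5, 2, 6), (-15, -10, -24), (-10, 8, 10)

inverse = [-23/20 -7/20 -3/20; -39/8 -11/8 -3/8; 11/4 3/4 1/4]

Gauss-Jordan on [A | I]:
R1 <- (1/5)*R1:  [   1  2/5  6/5  |  1/5    0    0 ]
R2 <- R2 - (-15)*R1:  [  0  -4  -6  |   3   1   0 ]
R3 <- R3 - (-10)*R1:  [  0  12  22  |   2   0   1 ]
R2 <- (1/-4)*R2:  [    0     1   3/2  |  -3/4  -1/4     0 ]
R1 <- R1 - (2/5)*R2:  [    1     0   3/5  |   1/2  1/10     0 ]
R3 <- R3 - (12)*R2:  [  0   0   4  |  11   3   1 ]
R3 <- (1/4)*R3:  [    0     0     1  |  11/4   3/4   1/4 ]
R1 <- R1 - (3/5)*R3:  [      1       0       0  |  -23/20   -7/20   -3/20 ]
R2 <- R2 - (3/2)*R3:  [     0      1      0  |  -39/8  -11/8   -3/8 ]
Right block of [I | A^{-1}] is the inverse:
[ -23/20  -7/20  -3/20 ]
[  -39/8  -11/8   -3/8 ]
[   11/4    3/4    1/4 ]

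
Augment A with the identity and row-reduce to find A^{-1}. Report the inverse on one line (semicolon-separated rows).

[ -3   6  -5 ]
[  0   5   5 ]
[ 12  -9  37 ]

inverse = [-23/3 59/10 -11/6; -2 17/10 -1/2; 2 -3/2 1/2]

Gauss-Jordan on [A | I]:
R1 <- (1/-3)*R1:  [    1    -2   5/3  |  -1/3     0     0 ]
R3 <- R3 - (12)*R1:  [  0  15  17  |   4   0   1 ]
R2 <- (1/5)*R2:  [   0    1    1  |    0  1/5    0 ]
R1 <- R1 - (-2)*R2:  [    1     0  11/3  |  -1/3   2/5     0 ]
R3 <- R3 - (15)*R2:  [  0   0   2  |   4  -3   1 ]
R3 <- (1/2)*R3:  [    0     0     1  |     2  -3/2   1/2 ]
R1 <- R1 - (11/3)*R3:  [     1      0      0  |  -23/3  59/10  -11/6 ]
R2 <- R2 - (1)*R3:  [     0      1      0  |     -2  17/10   -1/2 ]
Right block of [I | A^{-1}] is the inverse:
[ -23/3  59/10  -11/6 ]
[    -2  17/10   -1/2 ]
[     2   -3/2    1/2 ]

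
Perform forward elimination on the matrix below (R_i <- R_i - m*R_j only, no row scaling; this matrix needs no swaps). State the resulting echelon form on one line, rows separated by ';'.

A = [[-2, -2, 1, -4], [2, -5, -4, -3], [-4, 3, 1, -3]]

REF = [-2 -2 1 -4; 0 -7 -3 -7; 0 0 -4 -2]

Forward elimination:
R2 <- R2 - (-1)*R1:  [  0  -7  -3  -7 ]
R3 <- R3 - (2)*R1:  [  0   7  -1   5 ]
R3 <- R3 - (-1)*R2:  [  0   0  -4  -2 ]
Row echelon form:
[ -2  -2   1  -4 ]
[  0  -7  -3  -7 ]
[  0   0  -4  -2 ]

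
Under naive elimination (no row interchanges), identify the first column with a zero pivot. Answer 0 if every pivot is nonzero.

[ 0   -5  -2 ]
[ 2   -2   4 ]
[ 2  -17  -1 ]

first zero-pivot column = 1

Naive forward elimination:
Pivot entry (1,1) is zero but row 2 has 2 in column 1 -> naive elimination stops; a row interchange (e.g. R1 <-> R2) would be required here.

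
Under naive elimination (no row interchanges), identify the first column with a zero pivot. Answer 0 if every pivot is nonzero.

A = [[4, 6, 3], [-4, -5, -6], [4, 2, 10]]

Naive forward elimination:
R2 <- R2 - (-1)*R1:  [  0   1  -3 ]
R3 <- R3 - (1)*R1:  [  0  -4   7 ]
R3 <- R3 - (-4)*R2:  [  0   0  -5 ]
All pivots nonzero; naive elimination completes without hitting a zero pivot.

first zero-pivot column = 0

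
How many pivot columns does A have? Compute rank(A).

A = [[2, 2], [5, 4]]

rank(A) = 2

Row reduction:
R2 <- R2 - (5/2)*R1:  [  0  -1 ]
Row echelon form:
[ 2   2 ]
[ 0  -1 ]
Nonzero rows / pivot columns: 2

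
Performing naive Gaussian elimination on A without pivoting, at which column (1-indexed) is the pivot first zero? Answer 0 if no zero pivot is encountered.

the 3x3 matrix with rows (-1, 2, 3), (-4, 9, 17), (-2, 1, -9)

Naive forward elimination:
R2 <- R2 - (4)*R1:  [ 0  1  5 ]
R3 <- R3 - (2)*R1:  [   0   -3  -15 ]
R3 <- R3 - (-3)*R2:  [ 0  0  0 ]
Matrix at this point:
[ -1  2  3 ]
[  0  1  5 ]
[  0  0  0 ]
Pivot entry (3,3) in the last row is zero and there are no rows below to swap with -> zero pivot in column 3 (A is singular).

first zero-pivot column = 3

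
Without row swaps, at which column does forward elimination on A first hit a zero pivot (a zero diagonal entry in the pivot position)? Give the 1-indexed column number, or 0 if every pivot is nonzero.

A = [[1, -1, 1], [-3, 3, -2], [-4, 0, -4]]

first zero-pivot column = 2

Naive forward elimination:
R2 <- R2 - (-3)*R1:  [ 0  0  1 ]
R3 <- R3 - (-4)*R1:  [  0  -4   0 ]
Matrix at this point:
[ 1  -1  1 ]
[ 0   0  1 ]
[ 0  -4  0 ]
Pivot entry (2,2) is zero but row 3 has -4 in column 2 -> naive elimination stops; a row interchange (e.g. R2 <-> R3) would be required here.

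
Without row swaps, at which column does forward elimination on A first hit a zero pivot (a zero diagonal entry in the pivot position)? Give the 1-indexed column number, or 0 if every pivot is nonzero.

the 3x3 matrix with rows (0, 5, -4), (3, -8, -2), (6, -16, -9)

first zero-pivot column = 1

Naive forward elimination:
Pivot entry (1,1) is zero but row 2 has 3 in column 1 -> naive elimination stops; a row interchange (e.g. R1 <-> R2) would be required here.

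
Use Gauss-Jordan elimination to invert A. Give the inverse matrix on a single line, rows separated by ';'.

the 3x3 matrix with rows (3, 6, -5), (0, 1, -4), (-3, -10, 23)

inverse = [-17/6 -44/3 -19/6; 2 9 2; 1/2 2 1/2]

Gauss-Jordan on [A | I]:
R1 <- (1/3)*R1:  [    1     2  -5/3  |   1/3     0     0 ]
R3 <- R3 - (-3)*R1:  [  0  -4  18  |   1   0   1 ]
R1 <- R1 - (2)*R2:  [    1     0  19/3  |   1/3    -2     0 ]
R3 <- R3 - (-4)*R2:  [ 0  0  2  |  1  4  1 ]
R3 <- (1/2)*R3:  [   0    0    1  |  1/2    2  1/2 ]
R1 <- R1 - (19/3)*R3:  [     1      0      0  |  -17/6  -44/3  -19/6 ]
R2 <- R2 - (-4)*R3:  [ 0  1  0  |  2  9  2 ]
Right block of [I | A^{-1}] is the inverse:
[ -17/6  -44/3  -19/6 ]
[     2      9      2 ]
[   1/2      2    1/2 ]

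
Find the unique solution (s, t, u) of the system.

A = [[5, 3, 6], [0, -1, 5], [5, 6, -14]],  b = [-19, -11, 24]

(-2, 1, -2)

Forward elimination on [A|b]:
R3 <- R3 - (1)*R1:  [   0    3  -20   43 ]
R3 <- R3 - (-3)*R2:  [  0   0  -5  10 ]
Row echelon form:
[ 5   3   6  |  -19 ]
[ 0  -1   5  |  -11 ]
[ 0   0  -5  |   10 ]
Back-substitution:
u = (10) / -5 = -2
t = (-11 - (5)*(-2)) / -1 = 1
s = (-19 - (3)*(1) - (6)*(-2)) / 5 = -2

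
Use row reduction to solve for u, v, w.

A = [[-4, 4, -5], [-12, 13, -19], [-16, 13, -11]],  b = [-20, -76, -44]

Forward elimination on [A|b]:
R2 <- R2 - (3)*R1:  [   0    1   -4  -16 ]
R3 <- R3 - (4)*R1:  [  0  -3   9  36 ]
R3 <- R3 - (-3)*R2:  [   0    0   -3  -12 ]
Row echelon form:
[ -4  4  -5  |  -20 ]
[  0  1  -4  |  -16 ]
[  0  0  -3  |  -12 ]
Back-substitution:
w = (-12) / -3 = 4
v = (-16 - (-4)*(4)) / 1 = 0
u = (-20 - (4)*(0) - (-5)*(4)) / -4 = 0

(0, 0, 4)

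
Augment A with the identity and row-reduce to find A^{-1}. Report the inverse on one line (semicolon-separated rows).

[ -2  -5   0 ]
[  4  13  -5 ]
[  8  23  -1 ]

inverse = [-17/4 5/24 -25/24; 3/2 -1/12 5/12; 1/2 -1/4 1/4]

Gauss-Jordan on [A | I]:
R1 <- (1/-2)*R1:  [    1   5/2     0  |  -1/2     0     0 ]
R2 <- R2 - (4)*R1:  [  0   3  -5  |   2   1   0 ]
R3 <- R3 - (8)*R1:  [  0   3  -1  |   4   0   1 ]
R2 <- (1/3)*R2:  [    0     1  -5/3  |   2/3   1/3     0 ]
R1 <- R1 - (5/2)*R2:  [     1      0   25/6  |  -13/6   -5/6      0 ]
R3 <- R3 - (3)*R2:  [  0   0   4  |   2  -1   1 ]
R3 <- (1/4)*R3:  [    0     0     1  |   1/2  -1/4   1/4 ]
R1 <- R1 - (25/6)*R3:  [      1       0       0  |   -17/4    5/24  -25/24 ]
R2 <- R2 - (-5/3)*R3:  [     0      1      0  |    3/2  -1/12   5/12 ]
Right block of [I | A^{-1}] is the inverse:
[ -17/4   5/24  -25/24 ]
[   3/2  -1/12    5/12 ]
[   1/2   -1/4     1/4 ]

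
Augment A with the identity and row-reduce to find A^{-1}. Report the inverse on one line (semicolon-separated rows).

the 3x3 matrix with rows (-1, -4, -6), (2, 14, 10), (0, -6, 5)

inverse = [-65/9 -28/9 -22/9; 5/9 5/18 1/9; 2/3 1/3 1/3]

Gauss-Jordan on [A | I]:
R1 <- (1/-1)*R1:  [  1   4   6  |  -1   0   0 ]
R2 <- R2 - (2)*R1:  [  0   6  -2  |   2   1   0 ]
R2 <- (1/6)*R2:  [    0     1  -1/3  |   1/3   1/6     0 ]
R1 <- R1 - (4)*R2:  [    1     0  22/3  |  -7/3  -2/3     0 ]
R3 <- R3 - (-6)*R2:  [ 0  0  3  |  2  1  1 ]
R3 <- (1/3)*R3:  [   0    0    1  |  2/3  1/3  1/3 ]
R1 <- R1 - (22/3)*R3:  [     1      0      0  |  -65/9  -28/9  -22/9 ]
R2 <- R2 - (-1/3)*R3:  [    0     1     0  |   5/9  5/18   1/9 ]
Right block of [I | A^{-1}] is the inverse:
[ -65/9  -28/9  -22/9 ]
[   5/9   5/18    1/9 ]
[   2/3    1/3    1/3 ]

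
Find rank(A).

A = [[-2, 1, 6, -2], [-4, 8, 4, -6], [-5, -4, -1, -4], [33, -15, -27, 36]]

rank(A) = 3

Row reduction:
R2 <- R2 - (2)*R1:  [  0   6  -8  -2 ]
R3 <- R3 - (5/2)*R1:  [     0  -13/2    -16      1 ]
R4 <- R4 - (-33/2)*R1:  [   0  3/2   72    3 ]
R3 <- R3 - (-13/12)*R2:  [     0      0  -74/3   -7/6 ]
R4 <- R4 - (1/4)*R2:  [   0    0   74  7/2 ]
R4 <- R4 - (-3)*R3:  [ 0  0  0  0 ]
Row echelon form:
[ -2  1      6    -2 ]
[  0  6     -8    -2 ]
[  0  0  -74/3  -7/6 ]
[  0  0      0     0 ]
Nonzero rows / pivot columns: 3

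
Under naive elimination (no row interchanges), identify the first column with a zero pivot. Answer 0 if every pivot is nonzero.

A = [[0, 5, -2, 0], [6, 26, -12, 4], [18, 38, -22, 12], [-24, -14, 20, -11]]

first zero-pivot column = 1

Naive forward elimination:
Pivot entry (1,1) is zero but row 2 has 6 in column 1 -> naive elimination stops; a row interchange (e.g. R1 <-> R2) would be required here.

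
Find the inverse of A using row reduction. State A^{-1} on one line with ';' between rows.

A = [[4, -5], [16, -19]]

Gauss-Jordan on [A | I]:
R1 <- (1/4)*R1:  [    1  -5/4  |   1/4     0 ]
R2 <- R2 - (16)*R1:  [  0   1  |  -4   1 ]
R1 <- R1 - (-5/4)*R2:  [     1      0  |  -19/4    5/4 ]
Right block of [I | A^{-1}] is the inverse:
[ -19/4  5/4 ]
[    -4    1 ]

inverse = [-19/4 5/4; -4 1]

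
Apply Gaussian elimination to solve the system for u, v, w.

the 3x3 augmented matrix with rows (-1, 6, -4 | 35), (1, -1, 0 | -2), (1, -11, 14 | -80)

(3, 5, -2)

Forward elimination on [A|b]:
R2 <- R2 - (-1)*R1:  [  0   5  -4  33 ]
R3 <- R3 - (-1)*R1:  [   0   -5   10  -45 ]
R3 <- R3 - (-1)*R2:  [   0    0    6  -12 ]
Row echelon form:
[ -1  6  -4  |   35 ]
[  0  5  -4  |   33 ]
[  0  0   6  |  -12 ]
Back-substitution:
w = (-12) / 6 = -2
v = (33 - (-4)*(-2)) / 5 = 5
u = (35 - (6)*(5) - (-4)*(-2)) / -1 = 3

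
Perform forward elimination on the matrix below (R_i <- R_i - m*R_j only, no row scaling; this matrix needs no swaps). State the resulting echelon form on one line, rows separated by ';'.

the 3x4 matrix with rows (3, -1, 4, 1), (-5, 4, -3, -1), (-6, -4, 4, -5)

Forward elimination:
R2 <- R2 - (-5/3)*R1:  [    0   7/3  11/3   2/3 ]
R3 <- R3 - (-2)*R1:  [  0  -6  12  -3 ]
R3 <- R3 - (-18/7)*R2:  [     0      0  150/7   -9/7 ]
Row echelon form:
[ 3   -1      4     1 ]
[ 0  7/3   11/3   2/3 ]
[ 0    0  150/7  -9/7 ]

REF = [3 -1 4 1; 0 7/3 11/3 2/3; 0 0 150/7 -9/7]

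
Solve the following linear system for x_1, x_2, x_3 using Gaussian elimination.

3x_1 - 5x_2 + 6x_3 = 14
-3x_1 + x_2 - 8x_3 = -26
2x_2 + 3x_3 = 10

Forward elimination on [A|b]:
R2 <- R2 - (-1)*R1:  [   0   -4   -2  -12 ]
R3 <- R3 - (-1/2)*R2:  [ 0  0  2  4 ]
Row echelon form:
[ 3  -5   6  |   14 ]
[ 0  -4  -2  |  -12 ]
[ 0   0   2  |    4 ]
Back-substitution:
x_3 = (4) / 2 = 2
x_2 = (-12 - (-2)*(2)) / -4 = 2
x_1 = (14 - (-5)*(2) - (6)*(2)) / 3 = 4

(4, 2, 2)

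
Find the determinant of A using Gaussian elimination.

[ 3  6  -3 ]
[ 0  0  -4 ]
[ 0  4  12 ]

det(A) = 48

Forward elimination:
R2 <-> R3   (pivot in column 2 was zero)
[ 3  6  -3 ]
[ 0  4  12 ]
[ 0  0  -4 ]
Upper-triangular form:
[ 3  6  -3 ]
[ 0  4  12 ]
[ 0  0  -4 ]
det(A) = (-1)^1 * (3) * (4) * (-4) = 48  (1 row swap -> sign -1)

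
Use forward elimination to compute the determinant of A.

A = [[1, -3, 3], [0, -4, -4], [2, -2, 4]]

det(A) = 24

Forward elimination:
R3 <- R3 - (2)*R1:  [  0   4  -2 ]
R3 <- R3 - (-1)*R2:  [  0   0  -6 ]
Upper-triangular form:
[ 1  -3   3 ]
[ 0  -4  -4 ]
[ 0   0  -6 ]
det(A) = (-1)^0 * (1) * (-4) * (-6) = 24  (0 row swaps -> sign +1)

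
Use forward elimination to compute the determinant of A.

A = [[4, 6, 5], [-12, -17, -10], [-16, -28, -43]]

Forward elimination:
R2 <- R2 - (-3)*R1:  [ 0  1  5 ]
R3 <- R3 - (-4)*R1:  [   0   -4  -23 ]
R3 <- R3 - (-4)*R2:  [  0   0  -3 ]
Upper-triangular form:
[ 4  6   5 ]
[ 0  1   5 ]
[ 0  0  -3 ]
det(A) = (-1)^0 * (4) * (1) * (-3) = -12  (0 row swaps -> sign +1)

det(A) = -12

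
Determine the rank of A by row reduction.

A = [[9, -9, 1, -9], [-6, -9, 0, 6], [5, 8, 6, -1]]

rank(A) = 3

Row reduction:
R2 <- R2 - (-2/3)*R1:  [   0  -15  2/3    0 ]
R3 <- R3 - (5/9)*R1:  [    0    13  49/9     4 ]
R3 <- R3 - (-13/15)*R2:  [      0       0  271/45       4 ]
Row echelon form:
[ 9   -9       1  -9 ]
[ 0  -15     2/3   0 ]
[ 0    0  271/45   4 ]
Nonzero rows / pivot columns: 3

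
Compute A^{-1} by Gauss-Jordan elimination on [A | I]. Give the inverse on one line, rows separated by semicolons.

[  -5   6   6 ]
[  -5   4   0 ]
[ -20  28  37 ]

inverse = [74/5 -27/5 -12/5; 37/2 -13/2 -3; -6 2 1]

Gauss-Jordan on [A | I]:
R1 <- (1/-5)*R1:  [    1  -6/5  -6/5  |  -1/5     0     0 ]
R2 <- R2 - (-5)*R1:  [  0  -2  -6  |  -1   1   0 ]
R3 <- R3 - (-20)*R1:  [  0   4  13  |  -4   0   1 ]
R2 <- (1/-2)*R2:  [    0     1     3  |   1/2  -1/2     0 ]
R1 <- R1 - (-6/5)*R2:  [    1     0  12/5  |   2/5  -3/5     0 ]
R3 <- R3 - (4)*R2:  [  0   0   1  |  -6   2   1 ]
R1 <- R1 - (12/5)*R3:  [     1      0      0  |   74/5  -27/5  -12/5 ]
R2 <- R2 - (3)*R3:  [     0      1      0  |   37/2  -13/2     -3 ]
Right block of [I | A^{-1}] is the inverse:
[ 74/5  -27/5  -12/5 ]
[ 37/2  -13/2     -3 ]
[   -6      2      1 ]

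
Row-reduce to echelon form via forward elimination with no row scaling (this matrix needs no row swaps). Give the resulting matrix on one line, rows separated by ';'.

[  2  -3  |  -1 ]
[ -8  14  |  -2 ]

Forward elimination:
R2 <- R2 - (-4)*R1:  [  0   2  -6 ]
Row echelon form:
[ 2  -3  |  -1 ]
[ 0   2  |  -6 ]

REF = [2 -3 -1; 0 2 -6]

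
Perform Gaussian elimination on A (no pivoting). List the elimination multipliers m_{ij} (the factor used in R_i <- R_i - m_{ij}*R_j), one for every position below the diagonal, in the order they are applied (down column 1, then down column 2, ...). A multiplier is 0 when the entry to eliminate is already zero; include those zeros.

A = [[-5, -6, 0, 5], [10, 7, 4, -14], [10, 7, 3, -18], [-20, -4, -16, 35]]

Forward elimination:
R2 <- R2 - (-2)*R1:  [  0  -5   4  -4 ]
R3 <- R3 - (-2)*R1:  [  0  -5   3  -8 ]
R4 <- R4 - (4)*R1:  [   0   20  -16   15 ]
R3 <- R3 - (1)*R2:  [  0   0  -1  -4 ]
R4 <- R4 - (-4)*R2:  [  0   0   0  -1 ]
R4: entry in column 3 is already 0 -> m_{43} = 0 (no row operation needed)
Multipliers (in order of application): m_{21} = -2, m_{31} = -2, m_{41} = 4, m_{32} = 1, m_{42} = -4, m_{43} = 0

multipliers: -2, -2, 4, 1, -4, 0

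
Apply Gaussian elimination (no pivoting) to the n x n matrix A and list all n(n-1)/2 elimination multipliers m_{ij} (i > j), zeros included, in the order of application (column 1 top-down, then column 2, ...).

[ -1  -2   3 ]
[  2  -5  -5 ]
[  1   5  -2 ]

Forward elimination:
R2 <- R2 - (-2)*R1:  [  0  -9   1 ]
R3 <- R3 - (-1)*R1:  [ 0  3  1 ]
R3 <- R3 - (-1/3)*R2:  [   0    0  4/3 ]
Multipliers (in order of application): m_{21} = -2, m_{31} = -1, m_{32} = -1/3

multipliers: -2, -1, -1/3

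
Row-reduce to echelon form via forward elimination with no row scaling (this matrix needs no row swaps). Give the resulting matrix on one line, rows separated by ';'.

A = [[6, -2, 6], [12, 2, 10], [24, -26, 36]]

Forward elimination:
R2 <- R2 - (2)*R1:  [  0   6  -2 ]
R3 <- R3 - (4)*R1:  [   0  -18   12 ]
R3 <- R3 - (-3)*R2:  [ 0  0  6 ]
Row echelon form:
[ 6  -2   6 ]
[ 0   6  -2 ]
[ 0   0   6 ]

REF = [6 -2 6; 0 6 -2; 0 0 6]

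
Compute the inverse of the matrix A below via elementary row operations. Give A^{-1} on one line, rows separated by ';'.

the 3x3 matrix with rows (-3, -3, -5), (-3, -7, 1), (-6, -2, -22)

Gauss-Jordan on [A | I]:
R1 <- (1/-3)*R1:  [    1     1   5/3  |  -1/3     0     0 ]
R2 <- R2 - (-3)*R1:  [  0  -4   6  |  -1   1   0 ]
R3 <- R3 - (-6)*R1:  [   0    4  -12  |   -2    0    1 ]
R2 <- (1/-4)*R2:  [    0     1  -3/2  |   1/4  -1/4     0 ]
R1 <- R1 - (1)*R2:  [     1      0   19/6  |  -7/12    1/4      0 ]
R3 <- R3 - (4)*R2:  [  0   0  -6  |  -3   1   1 ]
R3 <- (1/-6)*R3:  [    0     0     1  |   1/2  -1/6  -1/6 ]
R1 <- R1 - (19/6)*R3:  [     1      0      0  |  -13/6    7/9  19/36 ]
R2 <- R2 - (-3/2)*R3:  [    0     1     0  |     1  -1/2  -1/4 ]
Right block of [I | A^{-1}] is the inverse:
[ -13/6   7/9  19/36 ]
[     1  -1/2   -1/4 ]
[   1/2  -1/6   -1/6 ]

inverse = [-13/6 7/9 19/36; 1 -1/2 -1/4; 1/2 -1/6 -1/6]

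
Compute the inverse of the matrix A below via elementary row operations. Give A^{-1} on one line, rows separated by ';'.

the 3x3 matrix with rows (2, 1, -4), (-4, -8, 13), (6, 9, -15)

Gauss-Jordan on [A | I]:
R1 <- (1/2)*R1:  [   1  1/2   -2  |  1/2    0    0 ]
R2 <- R2 - (-4)*R1:  [  0  -6   5  |   2   1   0 ]
R3 <- R3 - (6)*R1:  [  0   6  -3  |  -3   0   1 ]
R2 <- (1/-6)*R2:  [    0     1  -5/6  |  -1/3  -1/6     0 ]
R1 <- R1 - (1/2)*R2:  [      1       0  -19/12  |     2/3    1/12       0 ]
R3 <- R3 - (6)*R2:  [  0   0   2  |  -1   1   1 ]
R3 <- (1/2)*R3:  [    0     0     1  |  -1/2   1/2   1/2 ]
R1 <- R1 - (-19/12)*R3:  [     1      0      0  |   -1/8    7/8  19/24 ]
R2 <- R2 - (-5/6)*R3:  [    0     1     0  |  -3/4   1/4  5/12 ]
Right block of [I | A^{-1}] is the inverse:
[ -1/8  7/8  19/24 ]
[ -3/4  1/4   5/12 ]
[ -1/2  1/2    1/2 ]

inverse = [-1/8 7/8 19/24; -3/4 1/4 5/12; -1/2 1/2 1/2]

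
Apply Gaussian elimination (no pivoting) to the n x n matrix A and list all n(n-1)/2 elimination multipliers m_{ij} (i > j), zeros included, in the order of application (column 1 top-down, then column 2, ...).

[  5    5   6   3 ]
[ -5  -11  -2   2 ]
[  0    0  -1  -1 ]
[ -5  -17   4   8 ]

multipliers: -1, 0, -1, 0, 2, -2

Forward elimination:
R2 <- R2 - (-1)*R1:  [  0  -6   4   5 ]
R3: entry in column 1 is already 0 -> m_{31} = 0 (no row operation needed)
R4 <- R4 - (-1)*R1:  [   0  -12   10   11 ]
R3: entry in column 2 is already 0 -> m_{32} = 0 (no row operation needed)
R4 <- R4 - (2)*R2:  [ 0  0  2  1 ]
R4 <- R4 - (-2)*R3:  [  0   0   0  -1 ]
Multipliers (in order of application): m_{21} = -1, m_{31} = 0, m_{41} = -1, m_{32} = 0, m_{42} = 2, m_{43} = -2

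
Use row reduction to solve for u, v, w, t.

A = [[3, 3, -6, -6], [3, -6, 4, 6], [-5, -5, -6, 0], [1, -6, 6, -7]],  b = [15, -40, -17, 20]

(-2, 3, 2, -4)

Forward elimination on [A|b]:
R2 <- R2 - (1)*R1:  [   0   -9   10   12  -55 ]
R3 <- R3 - (-5/3)*R1:  [   0    0  -16  -10    8 ]
R4 <- R4 - (1/3)*R1:  [  0  -7   8  -5  15 ]
R4 <- R4 - (7/9)*R2:  [     0      0    2/9  -43/3  520/9 ]
R4 <- R4 - (-1/72)*R3:  [       0        0        0  -521/36    521/9 ]
Row echelon form:
[ 3   3   -6       -6  |     15 ]
[ 0  -9   10       12  |    -55 ]
[ 0   0  -16      -10  |      8 ]
[ 0   0    0  -521/36  |  521/9 ]
Back-substitution:
t = (521/9) / (-521/36) = -4
w = (8 - (-10)*(-4)) / -16 = 2
v = (-55 - (10)*(2) - (12)*(-4)) / -9 = 3
u = (15 - (3)*(3) - (-6)*(2) - (-6)*(-4)) / 3 = -2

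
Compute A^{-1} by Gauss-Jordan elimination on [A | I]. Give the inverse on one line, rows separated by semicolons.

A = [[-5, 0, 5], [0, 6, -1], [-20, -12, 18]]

Gauss-Jordan on [A | I]:
R1 <- (1/-5)*R1:  [    1     0    -1  |  -1/5     0     0 ]
R3 <- R3 - (-20)*R1:  [   0  -12   -2  |   -4    0    1 ]
R2 <- (1/6)*R2:  [    0     1  -1/6  |     0   1/6     0 ]
R3 <- R3 - (-12)*R2:  [  0   0  -4  |  -4   2   1 ]
R3 <- (1/-4)*R3:  [    0     0     1  |     1  -1/2  -1/4 ]
R1 <- R1 - (-1)*R3:  [    1     0     0  |   4/5  -1/2  -1/4 ]
R2 <- R2 - (-1/6)*R3:  [     0      1      0  |    1/6   1/12  -1/24 ]
Right block of [I | A^{-1}] is the inverse:
[ 4/5  -1/2   -1/4 ]
[ 1/6  1/12  -1/24 ]
[   1  -1/2   -1/4 ]

inverse = [4/5 -1/2 -1/4; 1/6 1/12 -1/24; 1 -1/2 -1/4]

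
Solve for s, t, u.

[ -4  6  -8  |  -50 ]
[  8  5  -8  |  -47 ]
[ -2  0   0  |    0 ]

(0, -3, 4)

Forward elimination on [A|b]:
R2 <- R2 - (-2)*R1:  [    0    17   -24  -147 ]
R3 <- R3 - (1/2)*R1:  [  0  -3   4  25 ]
R3 <- R3 - (-3/17)*R2:  [      0       0   -4/17  -16/17 ]
Row echelon form:
[ -4   6     -8  |     -50 ]
[  0  17    -24  |    -147 ]
[  0   0  -4/17  |  -16/17 ]
Back-substitution:
u = (-16/17) / (-4/17) = 4
t = (-147 - (-24)*(4)) / 17 = -3
s = (-50 - (6)*(-3) - (-8)*(4)) / -4 = 0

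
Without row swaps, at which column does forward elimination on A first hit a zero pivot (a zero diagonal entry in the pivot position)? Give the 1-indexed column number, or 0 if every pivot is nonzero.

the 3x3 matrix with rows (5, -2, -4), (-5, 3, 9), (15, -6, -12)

first zero-pivot column = 3

Naive forward elimination:
R2 <- R2 - (-1)*R1:  [ 0  1  5 ]
R3 <- R3 - (3)*R1:  [ 0  0  0 ]
Matrix at this point:
[ 5  -2  -4 ]
[ 0   1   5 ]
[ 0   0   0 ]
Pivot entry (3,3) in the last row is zero and there are no rows below to swap with -> zero pivot in column 3 (A is singular).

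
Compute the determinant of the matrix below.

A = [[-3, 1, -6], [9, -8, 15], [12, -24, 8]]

det(A) = -60

Forward elimination:
R2 <- R2 - (-3)*R1:  [  0  -5  -3 ]
R3 <- R3 - (-4)*R1:  [   0  -20  -16 ]
R3 <- R3 - (4)*R2:  [  0   0  -4 ]
Upper-triangular form:
[ -3   1  -6 ]
[  0  -5  -3 ]
[  0   0  -4 ]
det(A) = (-1)^0 * (-3) * (-5) * (-4) = -60  (0 row swaps -> sign +1)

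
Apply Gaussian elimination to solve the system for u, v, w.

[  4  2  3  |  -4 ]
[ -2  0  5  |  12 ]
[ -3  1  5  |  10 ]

Forward elimination on [A|b]:
R2 <- R2 - (-1/2)*R1:  [    0     1  13/2    10 ]
R3 <- R3 - (-3/4)*R1:  [    0   5/2  29/4     7 ]
R3 <- R3 - (5/2)*R2:  [   0    0   -9  -18 ]
Row echelon form:
[ 4  2     3  |   -4 ]
[ 0  1  13/2  |   10 ]
[ 0  0    -9  |  -18 ]
Back-substitution:
w = (-18) / -9 = 2
v = (10 - (13/2)*(2)) / 1 = -3
u = (-4 - (2)*(-3) - (3)*(2)) / 4 = -1

(-1, -3, 2)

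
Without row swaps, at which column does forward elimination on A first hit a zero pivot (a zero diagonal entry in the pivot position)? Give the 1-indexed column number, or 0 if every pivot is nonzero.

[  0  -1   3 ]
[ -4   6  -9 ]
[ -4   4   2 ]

Naive forward elimination:
Pivot entry (1,1) is zero but row 2 has -4 in column 1 -> naive elimination stops; a row interchange (e.g. R1 <-> R2) would be required here.

first zero-pivot column = 1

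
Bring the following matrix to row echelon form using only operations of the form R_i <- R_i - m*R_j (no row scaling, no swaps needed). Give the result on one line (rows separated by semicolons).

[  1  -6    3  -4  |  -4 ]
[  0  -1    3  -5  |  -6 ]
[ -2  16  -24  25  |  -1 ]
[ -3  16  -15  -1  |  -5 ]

Forward elimination:
R3 <- R3 - (-2)*R1:  [   0    4  -18   17   -9 ]
R4 <- R4 - (-3)*R1:  [   0   -2   -6  -13  -17 ]
R3 <- R3 - (-4)*R2:  [   0    0   -6   -3  -33 ]
R4 <- R4 - (2)*R2:  [   0    0  -12   -3   -5 ]
R4 <- R4 - (2)*R3:  [  0   0   0   3  61 ]
Row echelon form:
[ 1  -6   3  -4  |   -4 ]
[ 0  -1   3  -5  |   -6 ]
[ 0   0  -6  -3  |  -33 ]
[ 0   0   0   3  |   61 ]

REF = [1 -6 3 -4 -4; 0 -1 3 -5 -6; 0 0 -6 -3 -33; 0 0 0 3 61]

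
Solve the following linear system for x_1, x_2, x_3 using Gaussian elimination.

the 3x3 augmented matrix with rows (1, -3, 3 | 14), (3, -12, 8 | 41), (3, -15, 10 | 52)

(-1, -1, 4)

Forward elimination on [A|b]:
R2 <- R2 - (3)*R1:  [  0  -3  -1  -1 ]
R3 <- R3 - (3)*R1:  [  0  -6   1  10 ]
R3 <- R3 - (2)*R2:  [  0   0   3  12 ]
Row echelon form:
[ 1  -3   3  |  14 ]
[ 0  -3  -1  |  -1 ]
[ 0   0   3  |  12 ]
Back-substitution:
x_3 = (12) / 3 = 4
x_2 = (-1 - (-1)*(4)) / -3 = -1
x_1 = (14 - (-3)*(-1) - (3)*(4)) / 1 = -1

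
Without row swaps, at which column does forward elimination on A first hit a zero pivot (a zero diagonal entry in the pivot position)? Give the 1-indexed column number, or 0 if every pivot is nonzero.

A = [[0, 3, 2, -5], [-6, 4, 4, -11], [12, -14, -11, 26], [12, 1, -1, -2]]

first zero-pivot column = 1

Naive forward elimination:
Pivot entry (1,1) is zero but row 2 has -6 in column 1 -> naive elimination stops; a row interchange (e.g. R1 <-> R2) would be required here.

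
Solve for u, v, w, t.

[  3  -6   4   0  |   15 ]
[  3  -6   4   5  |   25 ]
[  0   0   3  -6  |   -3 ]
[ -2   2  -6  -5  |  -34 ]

(5, 2, 3, 2)

Forward elimination on [A|b]:
R2 <- R2 - (1)*R1:  [  0   0   0   5  10 ]
R4 <- R4 - (-2/3)*R1:  [     0     -2  -10/3     -5    -24 ]
R2 <-> R4   (pivot in column 2 was zero)
[ 3  -6      4   0   15 ]
[ 0  -2  -10/3  -5  -24 ]
[ 0   0      3  -6   -3 ]
[ 0   0      0   5   10 ]
Row echelon form:
[ 3  -6      4   0  |   15 ]
[ 0  -2  -10/3  -5  |  -24 ]
[ 0   0      3  -6  |   -3 ]
[ 0   0      0   5  |   10 ]
Back-substitution:
t = (10) / 5 = 2
w = (-3 - (-6)*(2)) / 3 = 3
v = (-24 - (-10/3)*(3) - (-5)*(2)) / -2 = 2
u = (15 - (-6)*(2) - (4)*(3)) / 3 = 5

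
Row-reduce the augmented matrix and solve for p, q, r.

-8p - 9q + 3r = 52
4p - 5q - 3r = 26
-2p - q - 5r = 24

Forward elimination on [A|b]:
R2 <- R2 - (-1/2)*R1:  [     0  -19/2   -3/2     52 ]
R3 <- R3 - (1/4)*R1:  [     0    5/4  -23/4     11 ]
R3 <- R3 - (-5/38)*R2:  [       0        0  -113/19   339/19 ]
Row echelon form:
[ -8     -9        3  |      52 ]
[  0  -19/2     -3/2  |      52 ]
[  0      0  -113/19  |  339/19 ]
Back-substitution:
r = (339/19) / (-113/19) = -3
q = (52 - (-3/2)*(-3)) / (-19/2) = -5
p = (52 - (-9)*(-5) - (3)*(-3)) / -8 = -2

(-2, -5, -3)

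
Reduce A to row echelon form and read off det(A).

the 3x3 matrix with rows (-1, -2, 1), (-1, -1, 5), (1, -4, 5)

det(A) = -30

Forward elimination:
R2 <- R2 - (1)*R1:  [ 0  1  4 ]
R3 <- R3 - (-1)*R1:  [  0  -6   6 ]
R3 <- R3 - (-6)*R2:  [  0   0  30 ]
Upper-triangular form:
[ -1  -2   1 ]
[  0   1   4 ]
[  0   0  30 ]
det(A) = (-1)^0 * (-1) * (1) * (30) = -30  (0 row swaps -> sign +1)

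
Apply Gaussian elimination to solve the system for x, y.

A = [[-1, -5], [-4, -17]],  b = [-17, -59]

Forward elimination on [A|b]:
R2 <- R2 - (4)*R1:  [ 0  3  9 ]
Row echelon form:
[ -1  -5  |  -17 ]
[  0   3  |    9 ]
Back-substitution:
y = (9) / 3 = 3
x = (-17 - (-5)*(3)) / -1 = 2

(2, 3)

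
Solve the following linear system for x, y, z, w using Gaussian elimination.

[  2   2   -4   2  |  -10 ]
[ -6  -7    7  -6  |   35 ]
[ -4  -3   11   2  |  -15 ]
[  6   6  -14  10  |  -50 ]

Forward elimination on [A|b]:
R2 <- R2 - (-3)*R1:  [  0  -1  -5   0   5 ]
R3 <- R3 - (-2)*R1:  [   0    1    3    6  -35 ]
R4 <- R4 - (3)*R1:  [   0    0   -2    4  -20 ]
R3 <- R3 - (-1)*R2:  [   0    0   -2    6  -30 ]
R4 <- R4 - (1)*R3:  [  0   0   0  -2  10 ]
Row echelon form:
[ 2   2  -4   2  |  -10 ]
[ 0  -1  -5   0  |    5 ]
[ 0   0  -2   6  |  -30 ]
[ 0   0   0  -2  |   10 ]
Back-substitution:
w = (10) / -2 = -5
z = (-30 - (6)*(-5)) / -2 = 0
y = (5 - (-5)*(0)) / -1 = -5
x = (-10 - (2)*(-5) - (-4)*(0) - (2)*(-5)) / 2 = 5

(5, -5, 0, -5)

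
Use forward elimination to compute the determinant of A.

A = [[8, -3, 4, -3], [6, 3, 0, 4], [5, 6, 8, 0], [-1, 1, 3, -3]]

det(A) = -515

Forward elimination:
R2 <- R2 - (3/4)*R1:  [    0  21/4    -3  25/4 ]
R3 <- R3 - (5/8)*R1:  [    0  63/8  11/2  15/8 ]
R4 <- R4 - (-1/8)*R1:  [     0    5/8    7/2  -27/8 ]
R3 <- R3 - (3/2)*R2:  [     0      0     10  -15/2 ]
R4 <- R4 - (5/42)*R2:  [       0        0     27/7  -173/42 ]
R4 <- R4 - (27/70)*R3:  [       0        0        0  -103/84 ]
Upper-triangular form:
[ 8    -3   4       -3 ]
[ 0  21/4  -3     25/4 ]
[ 0     0  10    -15/2 ]
[ 0     0   0  -103/84 ]
det(A) = (-1)^0 * (8) * (21/4) * (10) * (-103/84) = -515  (0 row swaps -> sign +1)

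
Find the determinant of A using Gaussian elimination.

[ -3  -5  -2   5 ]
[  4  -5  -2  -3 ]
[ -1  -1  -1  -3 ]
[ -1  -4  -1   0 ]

det(A) = 144

Forward elimination:
R2 <- R2 - (-4/3)*R1:  [     0  -35/3  -14/3   11/3 ]
R3 <- R3 - (1/3)*R1:  [     0    2/3   -1/3  -14/3 ]
R4 <- R4 - (1/3)*R1:  [    0  -7/3  -1/3  -5/3 ]
R3 <- R3 - (-2/35)*R2:  [       0        0     -3/5  -156/35 ]
R4 <- R4 - (1/5)*R2:  [     0      0    3/5  -12/5 ]
R4 <- R4 - (-1)*R3:  [     0      0      0  -48/7 ]
Upper-triangular form:
[ -3     -5     -2        5 ]
[  0  -35/3  -14/3     11/3 ]
[  0      0   -3/5  -156/35 ]
[  0      0      0    -48/7 ]
det(A) = (-1)^0 * (-3) * (-35/3) * (-3/5) * (-48/7) = 144  (0 row swaps -> sign +1)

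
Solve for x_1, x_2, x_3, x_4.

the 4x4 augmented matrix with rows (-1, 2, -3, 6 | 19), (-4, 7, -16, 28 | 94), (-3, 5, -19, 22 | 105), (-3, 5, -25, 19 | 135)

Forward elimination on [A|b]:
R2 <- R2 - (4)*R1:  [  0  -1  -4   4  18 ]
R3 <- R3 - (3)*R1:  [   0   -1  -10    4   48 ]
R4 <- R4 - (3)*R1:  [   0   -1  -16    1   78 ]
R3 <- R3 - (1)*R2:  [  0   0  -6   0  30 ]
R4 <- R4 - (1)*R2:  [   0    0  -12   -3   60 ]
R4 <- R4 - (2)*R3:  [  0   0   0  -3   0 ]
Row echelon form:
[ -1   2  -3   6  |  19 ]
[  0  -1  -4   4  |  18 ]
[  0   0  -6   0  |  30 ]
[  0   0   0  -3  |   0 ]
Back-substitution:
x_4 = (0) / -3 = 0
x_3 = (30) / -6 = -5
x_2 = (18 - (-4)*(-5) - (4)*(0)) / -1 = 2
x_1 = (19 - (2)*(2) - (-3)*(-5) - (6)*(0)) / -1 = 0

(0, 2, -5, 0)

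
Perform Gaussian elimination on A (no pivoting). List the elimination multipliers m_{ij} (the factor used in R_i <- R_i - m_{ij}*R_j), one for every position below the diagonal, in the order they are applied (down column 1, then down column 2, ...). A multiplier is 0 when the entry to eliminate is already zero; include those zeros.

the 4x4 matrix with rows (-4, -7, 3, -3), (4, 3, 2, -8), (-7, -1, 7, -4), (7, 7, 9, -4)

Forward elimination:
R2 <- R2 - (-1)*R1:  [   0   -4    5  -11 ]
R3 <- R3 - (7/4)*R1:  [    0  45/4   7/4   5/4 ]
R4 <- R4 - (-7/4)*R1:  [     0  -21/4   57/4  -37/4 ]
R3 <- R3 - (-45/16)*R2:  [       0        0   253/16  -475/16 ]
R4 <- R4 - (21/16)*R2:  [      0       0  123/16   83/16 ]
R4 <- R4 - (123/253)*R3:  [        0         0         0  4964/253 ]
Multipliers (in order of application): m_{21} = -1, m_{31} = 7/4, m_{41} = -7/4, m_{32} = -45/16, m_{42} = 21/16, m_{43} = 123/253

multipliers: -1, 7/4, -7/4, -45/16, 21/16, 123/253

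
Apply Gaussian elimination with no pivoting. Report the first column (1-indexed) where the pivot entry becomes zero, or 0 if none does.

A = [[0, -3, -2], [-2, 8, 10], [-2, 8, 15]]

Naive forward elimination:
Pivot entry (1,1) is zero but row 2 has -2 in column 1 -> naive elimination stops; a row interchange (e.g. R1 <-> R2) would be required here.

first zero-pivot column = 1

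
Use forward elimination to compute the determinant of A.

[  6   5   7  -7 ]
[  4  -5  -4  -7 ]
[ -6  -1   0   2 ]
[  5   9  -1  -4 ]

Forward elimination:
R2 <- R2 - (2/3)*R1:  [     0  -25/3  -26/3   -7/3 ]
R3 <- R3 - (-1)*R1:  [  0   4   7  -5 ]
R4 <- R4 - (5/6)*R1:  [     0   29/6  -41/6   11/6 ]
R3 <- R3 - (-12/25)*R2:  [       0        0    71/25  -153/25 ]
R4 <- R4 - (-29/50)*R2:  [       0        0  -593/50    12/25 ]
R4 <- R4 - (-593/142)*R3:  [         0          0          0  -3561/142 ]
Upper-triangular form:
[ 6      5      7         -7 ]
[ 0  -25/3  -26/3       -7/3 ]
[ 0      0  71/25    -153/25 ]
[ 0      0      0  -3561/142 ]
det(A) = (-1)^0 * (6) * (-25/3) * (71/25) * (-3561/142) = 3561  (0 row swaps -> sign +1)

det(A) = 3561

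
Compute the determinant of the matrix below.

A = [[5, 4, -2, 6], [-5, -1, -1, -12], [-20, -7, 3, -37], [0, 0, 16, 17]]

det(A) = -180

Forward elimination:
R2 <- R2 - (-1)*R1:  [  0   3  -3  -6 ]
R3 <- R3 - (-4)*R1:  [   0    9   -5  -13 ]
R3 <- R3 - (3)*R2:  [ 0  0  4  5 ]
R4 <- R4 - (4)*R3:  [  0   0   0  -3 ]
Upper-triangular form:
[ 5  4  -2   6 ]
[ 0  3  -3  -6 ]
[ 0  0   4   5 ]
[ 0  0   0  -3 ]
det(A) = (-1)^0 * (5) * (3) * (4) * (-3) = -180  (0 row swaps -> sign +1)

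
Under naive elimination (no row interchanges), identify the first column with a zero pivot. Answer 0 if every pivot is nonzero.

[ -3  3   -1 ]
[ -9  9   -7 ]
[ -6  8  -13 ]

first zero-pivot column = 2

Naive forward elimination:
R2 <- R2 - (3)*R1:  [  0   0  -4 ]
R3 <- R3 - (2)*R1:  [   0    2  -11 ]
Matrix at this point:
[ -3  3   -1 ]
[  0  0   -4 ]
[  0  2  -11 ]
Pivot entry (2,2) is zero but row 3 has 2 in column 2 -> naive elimination stops; a row interchange (e.g. R2 <-> R3) would be required here.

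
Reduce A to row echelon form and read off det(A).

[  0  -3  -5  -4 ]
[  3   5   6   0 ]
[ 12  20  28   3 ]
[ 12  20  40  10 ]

Forward elimination:
R1 <-> R2   (pivot in column 1 was zero)
[  3   5   6   0 ]
[  0  -3  -5  -4 ]
[ 12  20  28   3 ]
[ 12  20  40  10 ]
R3 <- R3 - (4)*R1:  [ 0  0  4  3 ]
R4 <- R4 - (4)*R1:  [  0   0  16  10 ]
R4 <- R4 - (4)*R3:  [  0   0   0  -2 ]
Upper-triangular form:
[ 3   5   6   0 ]
[ 0  -3  -5  -4 ]
[ 0   0   4   3 ]
[ 0   0   0  -2 ]
det(A) = (-1)^1 * (3) * (-3) * (4) * (-2) = -72  (1 row swap -> sign -1)

det(A) = -72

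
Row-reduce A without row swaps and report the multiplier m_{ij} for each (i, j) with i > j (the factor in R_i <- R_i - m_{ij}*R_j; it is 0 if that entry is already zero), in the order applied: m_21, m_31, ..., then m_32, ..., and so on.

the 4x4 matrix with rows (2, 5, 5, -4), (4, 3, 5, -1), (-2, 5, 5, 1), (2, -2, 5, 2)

multipliers: 2, -1, 1, -10/7, 1, 7/4

Forward elimination:
R2 <- R2 - (2)*R1:  [  0  -7  -5   7 ]
R3 <- R3 - (-1)*R1:  [  0  10  10  -3 ]
R4 <- R4 - (1)*R1:  [  0  -7   0   6 ]
R3 <- R3 - (-10/7)*R2:  [    0     0  20/7     7 ]
R4 <- R4 - (1)*R2:  [  0   0   5  -1 ]
R4 <- R4 - (7/4)*R3:  [     0      0      0  -53/4 ]
Multipliers (in order of application): m_{21} = 2, m_{31} = -1, m_{41} = 1, m_{32} = -10/7, m_{42} = 1, m_{43} = 7/4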